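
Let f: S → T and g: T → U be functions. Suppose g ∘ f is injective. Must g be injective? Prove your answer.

No. Take S = {0, 1, 2}, T = {0, 1, 2, 3, 4}, U = {0, 1, 2, 3, 4}, f(a) = a for each a ∈ S, and g(b) = 3 if b ∈ {3, 4} else g(b) = b.
Then g ∘ f = f is injective (S ⊂ T and f is the inclusion), but g(3) = g(4) = 3 with 3 ≠ 4, so g is not injective.

not injective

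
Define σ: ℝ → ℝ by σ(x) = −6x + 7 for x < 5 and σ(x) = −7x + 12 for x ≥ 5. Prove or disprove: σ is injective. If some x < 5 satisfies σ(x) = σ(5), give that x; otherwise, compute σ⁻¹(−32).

44/7

Both pieces are strictly decreasing (slopes −6 and −7), so each is injective on its own interval.
The left piece maps (−∞, 5) onto (−23, ∞); the right piece maps [5, ∞) onto (−∞, −23].
These images are disjoint, so no value is attained by both pieces. Hence σ is injective.
Because the two images are disjoint, no x < 5 has σ(x) = σ(5), so we compute σ⁻¹(−32): −32 lies in (−∞, −23], so solve −7x + 12 = −32: x = (−32 − 12)/(−7) = 44/7.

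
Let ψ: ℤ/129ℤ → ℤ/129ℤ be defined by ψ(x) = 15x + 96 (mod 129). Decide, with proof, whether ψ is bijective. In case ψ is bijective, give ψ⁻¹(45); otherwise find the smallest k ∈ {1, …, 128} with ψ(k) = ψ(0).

43

We have gcd(15, 129) = 3 > 1. Taking a = 0 and b = 43: ψ(0) = 96 and ψ(43) = 15·43 + 96 = 741 ≡ 96 (mod 129).
So ψ(0) = ψ(43) while 0 ≠ 43, hence ψ is not injective, hence not bijective.
Since ψ is not bijective, we find the least positive k with ψ(k) = ψ(0): this means 15k ≡ 0 (mod 129), i.e. 129 ∣ 15k. Since gcd(15, 129) = 3, dividing through by 3 this holds exactly when 43 ∣ 5k, and as gcd(5, 43) = 1, exactly when 43 ∣ k.
The smallest positive such k is 43.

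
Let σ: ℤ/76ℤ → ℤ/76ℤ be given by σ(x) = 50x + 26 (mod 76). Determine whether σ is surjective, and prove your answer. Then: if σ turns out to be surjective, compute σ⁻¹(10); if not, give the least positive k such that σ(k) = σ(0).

38

By definition, surjectivity means every element of the codomain has a preimage under σ.
Since gcd(50, 76) = 2, we have 50x ≡ 0 (mod 2) for all x, so σ(x) ≡ 0 (mod 2).
But 1 ≢ 0 (mod 2), so 1 ∈ ℤ/76ℤ has no preimage. Thus σ is not surjective.
Since σ is not surjective, we find the least positive k with σ(k) = σ(0): this means 50k ≡ 0 (mod 76), i.e. 76 ∣ 50k. Since gcd(50, 76) = 2, dividing through by 2 this holds exactly when 38 ∣ 25k, and as gcd(25, 38) = 1, exactly when 38 ∣ k.
The smallest positive such k is 38.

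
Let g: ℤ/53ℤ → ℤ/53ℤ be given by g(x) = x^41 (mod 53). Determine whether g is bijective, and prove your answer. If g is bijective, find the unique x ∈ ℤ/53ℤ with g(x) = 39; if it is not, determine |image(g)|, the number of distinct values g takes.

2

Since 53 is prime, the nonzero elements of ℤ/53ℤ form a cyclic group of order 52.
As gcd(41, 52) = 1, raising to the 41st power is a bijection on this group: if u^41 ≡ v^41 then (uv^{−1})^41 = 1, and the only element of order dividing gcd(41, 52) = 1 is 1, so u = v.
With g(0) = 0 this makes g injective on all of ℤ/53ℤ, hence bijective (finite equal-size domain and codomain). In particular g is bijective.
Since g is bijective, we find the preimage of 39. The inverse of x ↦ x^41 on (ℤ/53ℤ)^× is x ↦ x^33, because 41·33 = 1353 = 26·52 + 1 ≡ 1 (mod 52) and x^{52} = 1 for x ≠ 0 (Fermat). So g⁻¹(39) = 39^33 mod 53.
Repeated squaring mod 53: 39^1 ≡ 39, 39^2 ≡ 39² = 1521 ≡ 37, 39^4 ≡ 37² = 1369 ≡ 44, 39^8 ≡ 44² = 1936 ≡ 28, 39^16 ≡ 28² = 784 ≡ 42, 39^32 ≡ 42² = 1764 ≡ 15. Since 33 = 32 + 1, 39^33 ≡ 15·39: 15·39 = 585 ≡ 2. So 39^33 ≡ 2 (mod 53).
Hence g⁻¹(39) = 2.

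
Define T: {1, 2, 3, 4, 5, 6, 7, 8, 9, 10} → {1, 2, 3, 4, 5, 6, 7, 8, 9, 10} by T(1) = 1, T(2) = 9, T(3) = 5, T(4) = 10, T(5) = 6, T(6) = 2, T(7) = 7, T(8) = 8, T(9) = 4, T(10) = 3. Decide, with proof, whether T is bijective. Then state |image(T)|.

The values 1, 9, 5, 10, 6, 2, 7, 8, 4, 3 are a permutation of {1, 2, 3, 4, 5, 6, 7, 8, 9, 10}: each element appears exactly once.
So T is injective and surjective, hence bijective.
The image of T is {1, 2, 3, 4, 5, 6, 7, 8, 9, 10}, which has 10 elements.

10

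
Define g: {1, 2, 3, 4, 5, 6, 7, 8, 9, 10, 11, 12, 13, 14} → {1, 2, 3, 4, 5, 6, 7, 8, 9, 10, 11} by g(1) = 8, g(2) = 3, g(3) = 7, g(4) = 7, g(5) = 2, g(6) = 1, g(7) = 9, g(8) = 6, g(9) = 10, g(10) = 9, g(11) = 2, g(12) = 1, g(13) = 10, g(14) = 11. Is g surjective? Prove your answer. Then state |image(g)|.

No element maps to 4, so g is not surjective.
The image of g is {1, 2, 3, 6, 7, 8, 9, 10, 11}, which has 9 elements.

9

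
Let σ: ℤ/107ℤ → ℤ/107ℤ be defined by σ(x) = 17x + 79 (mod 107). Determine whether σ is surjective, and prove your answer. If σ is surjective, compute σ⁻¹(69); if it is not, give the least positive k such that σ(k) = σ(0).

12

Since gcd(17, 107) = 1, 17 is invertible modulo 107. Euclid's algorithm: 107 = 6·17 + 5, 17 = 3·5 + 2, 5 = 2·2 + 1; back-substituting gives 1 = 63·17 − 10·107, so 17⁻¹ ≡ 63 (mod 107).
Then y ↦ 63(y − 79) is a two-sided inverse to σ, so every y ∈ ℤ/107ℤ has a preimage.
Therefore σ is surjective.
Since σ is surjective, we find σ⁻¹(69): we need 17x ≡ 69 − 79 ≡ 97 (mod 107). Using 17⁻¹ = 63: x ≡ 63·97 = 6111 = 57·107 + 12, so x = 12.
Check: σ(12) = 17·12 + 79 = 283 = 2·107 + 69 ≡ 69 (mod 107).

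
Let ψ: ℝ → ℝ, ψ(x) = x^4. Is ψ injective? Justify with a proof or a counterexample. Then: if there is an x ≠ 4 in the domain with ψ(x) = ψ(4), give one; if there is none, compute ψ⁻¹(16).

-4

ψ(4) = 256 = (−4)^4 = ψ(−4) (since 4 is even), with 4 ≠ −4. So ψ is not injective.
For the follow-up, such an x exists: taking x = −4 ∈ ℝ gives ψ(−4) = 256 = ψ(4) with −4 ≠ 4.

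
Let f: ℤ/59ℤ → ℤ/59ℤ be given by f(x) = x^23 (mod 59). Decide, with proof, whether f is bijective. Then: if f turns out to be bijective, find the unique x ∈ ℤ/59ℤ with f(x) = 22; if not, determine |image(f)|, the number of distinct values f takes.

Since 59 is prime, the nonzero elements of ℤ/59ℤ form a cyclic group of order 58.
As gcd(23, 58) = 1, raising to the 23rd power is a bijection on this group: if s^23 ≡ t^23 then (st^{−1})^23 = 1, and the only element of order dividing gcd(23, 58) = 1 is 1, so s = t.
With f(0) = 0 this makes f injective on all of ℤ/59ℤ, hence bijective (finite equal-size domain and codomain). In particular f is bijective.
Since f is bijective, we find the preimage of 22. The inverse of x ↦ x^23 on (ℤ/59ℤ)^× is x ↦ x^53, because 23·53 = 1219 = 21·58 + 1 ≡ 1 (mod 58) and x^{58} = 1 for x ≠ 0 (Fermat). So f⁻¹(22) = 22^53 mod 59.
Repeated squaring mod 59: 22^1 ≡ 22, 22^2 ≡ 22² = 484 ≡ 12, 22^4 ≡ 12² = 144 ≡ 26, 22^8 ≡ 26² = 676 ≡ 27, 22^16 ≡ 27² = 729 ≡ 21, 22^32 ≡ 21² = 441 ≡ 28. Since 53 = 32 + 16 + 4 + 1, 22^53 ≡ 28·21·26·22: 28·21 = 588 ≡ 57, then 57·26 = 1482 ≡ 7, then 7·22 = 154 ≡ 36. So 22^53 ≡ 36 (mod 59).
Hence f⁻¹(22) = 36.

36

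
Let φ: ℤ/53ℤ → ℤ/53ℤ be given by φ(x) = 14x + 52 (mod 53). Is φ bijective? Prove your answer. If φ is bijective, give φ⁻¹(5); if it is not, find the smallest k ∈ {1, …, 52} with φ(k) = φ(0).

8

Suppose φ(s) = φ(t) in ℤ/53ℤ. Then 14s + 52 ≡ 14t + 52 (mod 53), hence 14(s − t) ≡ 0 (mod 53).
Since gcd(14, 53) = 1, 14 is invertible modulo 53, therefore s − t ≡ 0 (mod 53), i.e. s = t.
We now compute 14⁻¹ mod 53 explicitly. Euclid's algorithm: 53 = 3·14 + 11, 14 = 1·11 + 3, 11 = 3·3 + 2, 3 = 1·2 + 1; back-substituting gives 1 = 19·14 − 5·53, so 14⁻¹ ≡ 19 (mod 53).
Then y ↦ 19(y − 52) is a two-sided inverse to φ, so every y ∈ ℤ/53ℤ has a preimage.
So φ is bijective.
Since φ is bijective, we find φ⁻¹(5): we need 14x ≡ 5 − 52 ≡ 6 (mod 53). Using 14⁻¹ = 19: x ≡ 19·6 = 114 = 2·53 + 8, so x = 8.
Check: φ(8) = 14·8 + 52 = 164 = 3·53 + 5 ≡ 5 (mod 53).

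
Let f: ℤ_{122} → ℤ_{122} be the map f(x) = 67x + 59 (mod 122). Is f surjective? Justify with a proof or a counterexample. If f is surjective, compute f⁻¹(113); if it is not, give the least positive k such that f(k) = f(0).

Since gcd(67, 122) = 1, 67 is invertible modulo 122. Euclid's algorithm: 122 = 1·67 + 55, 67 = 1·55 + 12, 55 = 4·12 + 7, 12 = 1·7 + 5, 7 = 1·5 + 2, 5 = 2·2 + 1; back-substituting gives 1 = 51·67 − 28·122, so 67⁻¹ ≡ 51 (mod 122).
Then y ↦ 51(y − 59) is a two-sided inverse to f, so every y ∈ ℤ_{122} has a preimage.
Thus f is surjective.
Since f is surjective, we compute f⁻¹(113): solve 67x + 59 ≡ 113 (mod 122), i.e. 67x ≡ 54 (mod 122).
Multiplying by 67⁻¹ = 51 gives x ≡ 51·54 = 2754 = 22·122 + 70 ≡ 70 (mod 122).
Check: f(70) = 67·70 + 59 = 4749 = 38·122 + 113 ≡ 113 (mod 122).

70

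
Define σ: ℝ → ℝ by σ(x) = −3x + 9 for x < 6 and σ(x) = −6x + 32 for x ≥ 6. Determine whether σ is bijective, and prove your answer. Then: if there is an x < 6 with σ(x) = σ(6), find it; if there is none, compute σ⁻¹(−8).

Both pieces are strictly decreasing (slopes −3 and −6), so each is injective on its own interval.
The left piece maps (−∞, 6) onto (−9, ∞); the right piece maps [6, ∞) onto (−∞, −4].
These images overlap. In particular σ(6) = −4 (right piece), and solving −3x + 9 = −4 on the left piece gives x = 13/3 < 6.
So σ(13/3) = σ(6) with 13/3 ≠ 6, and σ is not injective, hence not bijective. This x = 13/3 is the requested value below 6.

13/3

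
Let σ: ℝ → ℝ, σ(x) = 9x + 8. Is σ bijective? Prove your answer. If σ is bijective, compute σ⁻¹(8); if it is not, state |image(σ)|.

0

Recall: σ is injective if σ(a) = σ(b) implies a = b.
Suppose σ(a) = σ(b). Then 9a + 8 = 9b + 8, thus 9a = 9b, hence a = b.
For any y ∈ ℝ, x = (y − 8)/9 satisfies σ(x) = y.
Therefore σ is bijective.
Since σ is bijective, we compute σ⁻¹(8) = (8 − 8)/9 = 0.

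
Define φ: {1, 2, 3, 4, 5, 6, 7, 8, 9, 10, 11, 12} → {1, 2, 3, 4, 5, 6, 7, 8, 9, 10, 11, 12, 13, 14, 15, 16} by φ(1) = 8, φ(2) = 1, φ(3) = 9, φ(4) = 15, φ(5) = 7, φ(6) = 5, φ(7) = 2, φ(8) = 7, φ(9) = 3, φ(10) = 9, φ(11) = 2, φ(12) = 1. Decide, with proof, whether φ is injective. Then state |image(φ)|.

8

φ(5) = 7 = φ(8) with 5 ≠ 8, so φ is not injective.
The image of φ is {1, 2, 3, 5, 7, 8, 9, 15}, which has 8 elements.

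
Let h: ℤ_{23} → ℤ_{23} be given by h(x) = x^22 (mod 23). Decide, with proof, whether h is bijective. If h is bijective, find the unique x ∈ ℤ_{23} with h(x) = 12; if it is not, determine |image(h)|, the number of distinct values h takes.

h(1) = 1^22 = 1.
h(2): Repeated squaring mod 23: 2^1 ≡ 2, 2^2 ≡ 2² = 4, 2^4 ≡ 4² = 16, 2^8 ≡ 16² = 256 ≡ 3, 2^16 ≡ 3² = 9. Since 22 = 16 + 4 + 2, 2^22 ≡ 9·16·4: 9·16 = 144 ≡ 6, then 6·4 = 24 ≡ 1. So 2^22 ≡ 1 (mod 23).
So h(1) = h(2) = 1 while 1 ≠ 2, so h is not injective, hence not bijective.
Since h is not bijective, we determine |image(h)|. Computing x^22 mod 23 for each x (by repeated squaring, reducing mod 23 at every step), the values h(0), h(1), …, h(22) are: 0, 1, 1, 1, 1, 1, 1, 1, 1, 1, 1, 1, 1, 1, 1, 1, 1, 1, 1, 1, 1, 1, 1.
The distinct values are {0, 1}; there are 2 of them.

2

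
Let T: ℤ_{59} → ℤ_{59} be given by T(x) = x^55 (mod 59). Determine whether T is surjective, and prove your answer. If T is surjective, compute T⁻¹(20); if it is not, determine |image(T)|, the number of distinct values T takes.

49

Since 59 is prime, the nonzero elements of ℤ_{59} form a cyclic group of order 58.
As gcd(55, 58) = 1, raising to the 55th power is a bijection on this group: if s^55 ≡ t^55 then (st^{−1})^55 = 1, and the only element of order dividing gcd(55, 58) = 1 is 1, so s = t.
With T(0) = 0 this makes T injective on all of ℤ_{59}, hence bijective (finite equal-size domain and codomain). In particular T is surjective.
Since T is surjective, we find the preimage of 20. The inverse of x ↦ x^55 on (ℤ_{59})^× is x ↦ x^19, because 55·19 = 1045 = 18·58 + 1 ≡ 1 (mod 58) and x^{58} = 1 for x ≠ 0 (Fermat). So T⁻¹(20) = 20^19 mod 59.
Repeated squaring mod 59: 20^1 ≡ 20, 20^2 ≡ 20² = 400 ≡ 46, 20^4 ≡ 46² = 2116 ≡ 51, 20^8 ≡ 51² = 2601 ≡ 5, 20^16 ≡ 5² = 25. Since 19 = 16 + 2 + 1, 20^19 ≡ 25·46·20: 25·46 = 1150 ≡ 29, then 29·20 = 580 ≡ 49. So 20^19 ≡ 49 (mod 59).
Hence T⁻¹(20) = 49.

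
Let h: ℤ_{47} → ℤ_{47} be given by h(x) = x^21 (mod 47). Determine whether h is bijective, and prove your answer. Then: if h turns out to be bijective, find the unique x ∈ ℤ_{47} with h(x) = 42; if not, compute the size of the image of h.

Since 47 is prime, the nonzero elements of ℤ_{47} form a cyclic group of order 46.
As gcd(21, 46) = 1, raising to the 21st power is a bijection on this group: if x_1^21 ≡ x_2^21 then (x_1x_2^{−1})^21 = 1, and the only element of order dividing gcd(21, 46) = 1 is 1, so x_1 = x_2.
With h(0) = 0 this makes h injective on all of ℤ_{47}, hence bijective (finite equal-size domain and codomain). In particular h is bijective.
Since h is bijective, we find the preimage of 42. The inverse of x ↦ x^21 on (ℤ_{47})^× is x ↦ x^11, because 21·11 = 231 = 5·46 + 1 ≡ 1 (mod 46) and x^{46} = 1 for x ≠ 0 (Fermat). So h⁻¹(42) = 42^11 mod 47.
Repeated squaring mod 47: 42^1 ≡ 42, 42^2 ≡ 42² = 1764 ≡ 25, 42^4 ≡ 25² = 625 ≡ 14, 42^8 ≡ 14² = 196 ≡ 8. Since 11 = 8 + 2 + 1, 42^11 ≡ 8·25·42: 8·25 = 200 ≡ 12, then 12·42 = 504 ≡ 34. So 42^11 ≡ 34 (mod 47).
Hence h⁻¹(42) = 34.

34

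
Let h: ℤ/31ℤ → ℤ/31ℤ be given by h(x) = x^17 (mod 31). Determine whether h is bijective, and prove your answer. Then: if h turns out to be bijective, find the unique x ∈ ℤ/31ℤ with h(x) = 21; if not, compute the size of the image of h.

17

Since 31 is prime, the nonzero elements of ℤ/31ℤ form a cyclic group of order 30.
As gcd(17, 30) = 1, raising to the 17th power is a bijection on this group: if u^17 ≡ v^17 then (uv^{−1})^17 = 1, and the only element of order dividing gcd(17, 30) = 1 is 1, so u = v.
With h(0) = 0 this makes h injective on all of ℤ/31ℤ, hence bijective (finite equal-size domain and codomain). In particular h is bijective.
Since h is bijective, we find the preimage of 21. The inverse of x ↦ x^17 on (ℤ/31ℤ)^× is x ↦ x^23, because 17·23 = 391 = 13·30 + 1 ≡ 1 (mod 30) and x^{30} = 1 for x ≠ 0 (Fermat). So h⁻¹(21) = 21^23 mod 31.
Repeated squaring mod 31: 21^1 ≡ 21, 21^2 ≡ 21² = 441 ≡ 7, 21^4 ≡ 7² = 49 ≡ 18, 21^8 ≡ 18² = 324 ≡ 14, 21^16 ≡ 14² = 196 ≡ 10. Since 23 = 16 + 4 + 2 + 1, 21^23 ≡ 10·18·7·21: 10·18 = 180 ≡ 25, then 25·7 = 175 ≡ 20, then 20·21 = 420 ≡ 17. So 21^23 ≡ 17 (mod 31).
Hence h⁻¹(21) = 17.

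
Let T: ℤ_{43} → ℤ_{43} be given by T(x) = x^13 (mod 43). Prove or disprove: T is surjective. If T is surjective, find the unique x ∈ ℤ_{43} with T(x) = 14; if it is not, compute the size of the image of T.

25

Since 43 is prime, the nonzero elements of ℤ_{43} form a cyclic group of order 42.
As gcd(13, 42) = 1, raising to the 13th power is a bijection on this group: if a^13 ≡ b^13 then (ab^{−1})^13 = 1, and the only element of order dividing gcd(13, 42) = 1 is 1, so a = b.
With T(0) = 0 this makes T injective on all of ℤ_{43}, hence bijective (finite equal-size domain and codomain). In particular T is surjective.
Since T is surjective, we find the preimage of 14. The inverse of x ↦ x^13 on (ℤ_{43})^× is x ↦ x^13, because 13·13 = 169 = 4·42 + 1 ≡ 1 (mod 42) and x^{42} = 1 for x ≠ 0 (Fermat). So T⁻¹(14) = 14^13 mod 43.
Repeated squaring mod 43: 14^1 ≡ 14, 14^2 ≡ 14² = 196 ≡ 24, 14^4 ≡ 24² = 576 ≡ 17, 14^8 ≡ 17² = 289 ≡ 31. Since 13 = 8 + 4 + 1, 14^13 ≡ 31·17·14: 31·17 = 527 ≡ 11, then 11·14 = 154 ≡ 25. So 14^13 ≡ 25 (mod 43).
Hence T⁻¹(14) = 25.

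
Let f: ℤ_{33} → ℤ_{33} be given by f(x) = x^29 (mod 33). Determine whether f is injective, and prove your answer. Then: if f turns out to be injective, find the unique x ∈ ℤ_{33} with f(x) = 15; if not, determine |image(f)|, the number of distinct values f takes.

3

Computing x^29 mod 33 for each x (by repeated squaring, reducing mod 33 at every step), the values f(0), f(1), …, f(32) are: 0, 1, 17, 15, 25, 20, 24, 19, 29, 27, 10, 11, 12, 28, 26, 3, 31, 2, 30, 7, 5, 21, 22, 23, 6, 4, 14, 9, 13, 8, 18, 16, 32.
Every element of ℤ_{33} appears exactly once in this list, so f is a bijection, and in particular injective.
Since f is injective, we read off the preimage of 15 from the same table: f(3) = 15, so f⁻¹(15) = 3.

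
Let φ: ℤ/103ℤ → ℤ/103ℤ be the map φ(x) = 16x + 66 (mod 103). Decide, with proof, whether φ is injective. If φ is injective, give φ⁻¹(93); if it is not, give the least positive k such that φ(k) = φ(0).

Suppose φ(x_1) = φ(x_2) in ℤ/103ℤ. Then 16x_1 + 66 ≡ 16x_2 + 66 (mod 103), so 16(x_1 − x_2) ≡ 0 (mod 103).
Since gcd(16, 103) = 1, 16 is invertible modulo 103, so x_1 − x_2 ≡ 0 (mod 103), i.e. x_1 = x_2.
Thus φ is injective.
We now compute 16⁻¹ mod 103 explicitly. Euclid's algorithm: 103 = 6·16 + 7, 16 = 2·7 + 2, 7 = 3·2 + 1; back-substituting gives 1 = 58·16 − 9·103, so 16⁻¹ ≡ 58 (mod 103).
Since φ is injective, we compute φ⁻¹(93): solve 16x + 66 ≡ 93 (mod 103), i.e. 16x ≡ 27 (mod 103).
Multiplying by 16⁻¹ = 58 gives x ≡ 58·27 = 1566 = 15·103 + 21 ≡ 21 (mod 103).
Check: φ(21) = 16·21 + 66 = 402 = 3·103 + 93 ≡ 93 (mod 103).

21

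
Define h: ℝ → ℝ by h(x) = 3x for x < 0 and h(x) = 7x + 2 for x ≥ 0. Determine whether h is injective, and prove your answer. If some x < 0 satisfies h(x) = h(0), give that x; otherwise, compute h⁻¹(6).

4/7

Both pieces are strictly increasing (slopes 3 and 7), so each is injective on its own interval.
The left piece maps (−∞, 0) onto (−∞, 0); the right piece maps [0, ∞) onto [2, ∞).
These images are disjoint, so no value is attained by both pieces. So h is injective.
Because the two images are disjoint, no x < 0 has h(x) = h(0), so we compute h⁻¹(6): 6 lies in [2, ∞), so solve 7x + 2 = 6: x = (6 − 2)/7 = 4/7.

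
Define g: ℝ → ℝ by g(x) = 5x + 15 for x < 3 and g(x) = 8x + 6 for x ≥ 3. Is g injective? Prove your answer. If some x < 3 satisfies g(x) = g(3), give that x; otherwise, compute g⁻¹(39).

Both pieces are strictly increasing (slopes 5 and 8), so each is injective on its own interval.
The left piece maps (−∞, 3) onto (−∞, 30); the right piece maps [3, ∞) onto [30, ∞).
These images are disjoint, so no value is attained by both pieces. So g is injective.
Because the two images are disjoint, no x < 3 has g(x) = g(3), so we compute g⁻¹(39): 39 lies in [30, ∞), so solve 8x + 6 = 39: x = (39 − 6)/8 = 33/8.

33/8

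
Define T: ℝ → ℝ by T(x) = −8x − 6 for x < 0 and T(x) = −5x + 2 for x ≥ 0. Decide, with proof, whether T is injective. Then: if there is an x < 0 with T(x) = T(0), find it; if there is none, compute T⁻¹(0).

-1

Both pieces are strictly decreasing (slopes −8 and −5), so each is injective on its own interval.
The left piece maps (−∞, 0) onto (−6, ∞); the right piece maps [0, ∞) onto (−∞, 2].
These images overlap. In particular T(0) = 2 (right piece), and solving −8x − 6 = 2 on the left piece gives x = −1 < 0.
So T(−1) = T(0) with −1 ≠ 0, and T is not injective. This x = −1 is the requested value below 0.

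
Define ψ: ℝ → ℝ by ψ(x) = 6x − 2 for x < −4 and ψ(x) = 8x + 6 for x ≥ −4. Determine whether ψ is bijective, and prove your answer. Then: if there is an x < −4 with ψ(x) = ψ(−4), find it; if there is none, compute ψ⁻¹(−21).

-27/8

Both pieces are strictly increasing (slopes 6 and 8), so each is injective on its own interval.
The left piece maps (−∞, −4) onto (−∞, −26); the right piece maps [−4, ∞) onto [−26, ∞).
Since −26 = −26, the images partition ℝ: ψ is injective and surjective, hence bijective.
Because the two images are disjoint, no x < −4 has ψ(x) = ψ(−4), so we compute ψ⁻¹(−21): −21 lies in [−26, ∞), so solve 8x + 6 = −21: x = (−21 − 6)/8 = −27/8.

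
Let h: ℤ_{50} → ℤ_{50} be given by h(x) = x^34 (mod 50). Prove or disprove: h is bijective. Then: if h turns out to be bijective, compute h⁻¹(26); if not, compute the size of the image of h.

22

h(0) = 0^34 = 0.
h(10): Repeated squaring mod 50: 10^1 ≡ 10, 10^2 ≡ 10² = 100 ≡ 0, 10^4 ≡ 0² = 0, 10^8 ≡ 0² = 0, 10^16 ≡ 0² = 0, 10^32 ≡ 0² = 0. Since 34 = 32 + 2, 10^34 ≡ 0·0: 0·0 = 0. So 10^34 ≡ 0 (mod 50).
So h(0) = h(10) = 0 while 0 ≠ 10, so h is not injective, hence not bijective.
Since h is not bijective, we determine |image(h)|. Computing x^34 mod 50 for each x (by repeated squaring, reducing mod 50 at every step), the values h(0), h(1), …, h(49) are: 0, 1, 34, 19, 6, 25, 46, 49, 4, 11, 0, 41, 14, 39, 16, 25, 36, 29, 24, 21, 0, 31, 44, 9, 26, 25, 26, 9, 44, 31, 0, 21, 24, 29, 36, 25, 16, 39, 14, 41, 0, 11, 4, 49, 46, 25, 6, 19, 34, 1.
The distinct values are {0, 1, 4, 6, 9, 11, 14, 16, 19, 21, 24, 25, 26, 29, 31, 34, 36, 39, 41, 44, 46, 49}; there are 22 of them.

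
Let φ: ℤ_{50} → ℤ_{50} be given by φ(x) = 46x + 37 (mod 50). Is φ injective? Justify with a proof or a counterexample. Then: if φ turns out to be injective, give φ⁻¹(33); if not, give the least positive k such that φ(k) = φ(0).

Recall that injectivity means: for all s, t in the domain, φ(s) = φ(t) implies s = t.
We have gcd(46, 50) = 2 > 1. Taking s = 0 and t = 25: φ(0) = 37 and φ(25) = 46·25 + 37 = 1187 ≡ 37 (mod 50).
So φ(0) = φ(25) while 0 ≠ 25, so φ is not injective.
Since φ is not injective, we find the least positive k with φ(k) = φ(0): this means 46k ≡ 0 (mod 50), i.e. 50 ∣ 46k. Since gcd(46, 50) = 2, dividing through by 2 this holds exactly when 25 ∣ 23k, and as gcd(23, 25) = 1, exactly when 25 ∣ k.
The smallest positive such k is 25.

25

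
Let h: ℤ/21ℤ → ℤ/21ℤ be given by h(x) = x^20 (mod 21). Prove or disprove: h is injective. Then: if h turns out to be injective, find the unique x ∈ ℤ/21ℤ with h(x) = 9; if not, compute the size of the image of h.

8

h(2): Repeated squaring mod 21: 2^1 ≡ 2, 2^2 ≡ 2² = 4, 2^4 ≡ 4² = 16, 2^8 ≡ 16² = 256 ≡ 4, 2^16 ≡ 4² = 16. Since 20 = 16 + 4, 2^20 ≡ 16·16: 16·16 = 256 ≡ 4. So 2^20 ≡ 4 (mod 21).
h(5): Repeated squaring mod 21: 5^1 ≡ 5, 5^2 ≡ 5² = 25 ≡ 4, 5^4 ≡ 4² = 16, 5^8 ≡ 16² = 256 ≡ 4, 5^16 ≡ 4² = 16. Since 20 = 16 + 4, 5^20 ≡ 16·16: 16·16 = 256 ≡ 4. So 5^20 ≡ 4 (mod 21).
So h(2) = h(5) = 4 while 2 ≠ 5, hence h is not injective.
Since h is not injective, we determine |image(h)|. Computing x^20 mod 21 for each x (by repeated squaring, reducing mod 21 at every step), the values h(0), h(1), …, h(20) are: 0, 1, 4, 9, 16, 4, 15, 7, 1, 18, 16, 16, 18, 1, 7, 15, 4, 16, 9, 4, 1.
The distinct values are {0, 1, 4, 7, 9, 15, 16, 18}; there are 8 of them.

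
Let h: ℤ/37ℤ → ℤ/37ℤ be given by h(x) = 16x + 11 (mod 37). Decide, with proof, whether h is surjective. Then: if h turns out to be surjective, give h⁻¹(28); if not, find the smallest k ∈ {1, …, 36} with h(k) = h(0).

8

Recall that surjectivity means every element of the codomain has a preimage under h.
Since gcd(16, 37) = 1, 16 is invertible modulo 37. Euclid's algorithm: 37 = 2·16 + 5, 16 = 3·5 + 1; back-substituting gives 1 = 7·16 − 3·37, so 16⁻¹ ≡ 7 (mod 37).
For any y ∈ ℤ/37ℤ, x = 7(y − 11) mod 37 satisfies h(x) = 16·7(y − 11) + 11 ≡ y (since 16·7 ≡ 1 mod 37). So every y has a preimage.
Thus h is surjective.
Since h is surjective, we compute h⁻¹(28): solve 16x + 11 ≡ 28 (mod 37), i.e. 16x ≡ 17 (mod 37).
Multiplying by 16⁻¹ = 7 gives x ≡ 7·17 = 119 = 3·37 + 8 ≡ 8 (mod 37).
Check: h(8) = 16·8 + 11 = 139 = 3·37 + 28 ≡ 28 (mod 37).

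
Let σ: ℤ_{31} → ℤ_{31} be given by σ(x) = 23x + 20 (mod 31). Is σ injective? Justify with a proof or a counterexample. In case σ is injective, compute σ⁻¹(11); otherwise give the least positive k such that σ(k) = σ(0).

Suppose σ(u) = σ(v) in ℤ_{31}. Then 23u + 20 ≡ 23v + 20 (mod 31), thus 23(u − v) ≡ 0 (mod 31).
Since gcd(23, 31) = 1, 23 is invertible modulo 31, therefore u − v ≡ 0 (mod 31), i.e. u = v.
So σ is injective.
We now compute 23⁻¹ mod 31 explicitly. Euclid's algorithm: 31 = 1·23 + 8, 23 = 2·8 + 7, 8 = 1·7 + 1; back-substituting gives 1 = 27·23 − 20·31, so 23⁻¹ ≡ 27 (mod 31).
Since σ is injective, we find σ⁻¹(11): we need 23x ≡ 11 − 20 ≡ 22 (mod 31). Using 23⁻¹ = 27: x ≡ 27·22 = 594 = 19·31 + 5, so x = 5.
Check: σ(5) = 23·5 + 20 = 135 = 4·31 + 11 ≡ 11 (mod 31).

5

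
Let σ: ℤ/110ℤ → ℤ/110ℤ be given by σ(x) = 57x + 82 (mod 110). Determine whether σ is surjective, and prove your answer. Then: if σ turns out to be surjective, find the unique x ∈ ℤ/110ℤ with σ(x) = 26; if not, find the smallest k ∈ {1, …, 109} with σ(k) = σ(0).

Since gcd(57, 110) = 1, 57 is invertible modulo 110. Euclid's algorithm: 110 = 1·57 + 53, 57 = 1·53 + 4, 53 = 13·4 + 1; back-substituting gives 1 = 83·57 − 43·110, so 57⁻¹ ≡ 83 (mod 110).
Then y ↦ 83(y − 82) is a two-sided inverse to σ, so every y ∈ ℤ/110ℤ has a preimage.
Therefore σ is surjective.
Since σ is surjective, we compute σ⁻¹(26): solve 57x + 82 ≡ 26 (mod 110), i.e. 57x ≡ 54 (mod 110).
Multiplying by 57⁻¹ = 83 gives x ≡ 83·54 = 4482 = 40·110 + 82 ≡ 82 (mod 110).
Check: σ(82) = 57·82 + 82 = 4756 = 43·110 + 26 ≡ 26 (mod 110).

82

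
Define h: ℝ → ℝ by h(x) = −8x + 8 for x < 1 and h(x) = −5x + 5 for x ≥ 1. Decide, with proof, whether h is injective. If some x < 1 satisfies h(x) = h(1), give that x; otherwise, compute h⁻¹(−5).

2

Both pieces are strictly decreasing (slopes −8 and −5), so each is injective on its own interval.
The left piece maps (−∞, 1) onto (0, ∞); the right piece maps [1, ∞) onto (−∞, 0].
These images are disjoint, so no value is attained by both pieces. So h is injective.
Because the two images are disjoint, no x < 1 has h(x) = h(1), so we compute h⁻¹(−5): −5 lies in (−∞, 0], so solve −5x + 5 = −5: x = (−5 − 5)/(−5) = 2.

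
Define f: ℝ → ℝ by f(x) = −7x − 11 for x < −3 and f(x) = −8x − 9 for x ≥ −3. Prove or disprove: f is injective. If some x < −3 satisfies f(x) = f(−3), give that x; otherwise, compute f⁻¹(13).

-26/7

Both pieces are strictly decreasing (slopes −7 and −8), so each is injective on its own interval.
The left piece maps (−∞, −3) onto (10, ∞); the right piece maps [−3, ∞) onto (−∞, 15].
These images overlap. In particular f(−3) = 15 (right piece), and solving −7x − 11 = 15 on the left piece gives x = −26/7 < −3.
So f(−26/7) = f(−3) with −26/7 ≠ −3, and f is not injective. This x = −26/7 is the requested value below −3.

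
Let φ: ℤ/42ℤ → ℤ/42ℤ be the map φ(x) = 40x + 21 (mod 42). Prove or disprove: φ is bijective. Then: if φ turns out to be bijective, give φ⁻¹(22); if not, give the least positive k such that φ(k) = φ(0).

We have gcd(40, 42) = 2 > 1. Taking a = 0 and b = 21: φ(0) = 21 and φ(21) = 40·21 + 21 = 861 ≡ 21 (mod 42).
So φ(0) = φ(21) while 0 ≠ 21, thus φ is not injective, hence not bijective.
Since φ is not bijective, we find the least positive k with φ(k) = φ(0): this means 40k ≡ 0 (mod 42), i.e. 42 ∣ 40k. Since gcd(40, 42) = 2, dividing through by 2 this holds exactly when 21 ∣ 20k, and as gcd(20, 21) = 1, exactly when 21 ∣ k.
The smallest positive such k is 21.

21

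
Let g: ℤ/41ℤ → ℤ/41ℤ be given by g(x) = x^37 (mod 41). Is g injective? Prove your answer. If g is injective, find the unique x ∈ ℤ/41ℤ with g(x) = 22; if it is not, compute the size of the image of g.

Since 41 is prime, the nonzero elements of ℤ/41ℤ form a cyclic group of order 40.
As gcd(37, 40) = 1, raising to the 37th power is a bijection on this group: if x_1^37 ≡ x_2^37 then (x_1x_2^{−1})^37 = 1, and the only element of order dividing gcd(37, 40) = 1 is 1, so x_1 = x_2.
With g(0) = 0 this makes g injective on all of ℤ/41ℤ, hence bijective (finite equal-size domain and codomain). In particular g is injective.
Since g is injective, we find the preimage of 22. The inverse of x ↦ x^37 on (ℤ/41ℤ)^× is x ↦ x^13, because 37·13 = 481 = 12·40 + 1 ≡ 1 (mod 40) and x^{40} = 1 for x ≠ 0 (Fermat). So g⁻¹(22) = 22^13 mod 41.
Repeated squaring mod 41: 22^1 ≡ 22, 22^2 ≡ 22² = 484 ≡ 33, 22^4 ≡ 33² = 1089 ≡ 23, 22^8 ≡ 23² = 529 ≡ 37. Since 13 = 8 + 4 + 1, 22^13 ≡ 37·23·22: 37·23 = 851 ≡ 31, then 31·22 = 682 ≡ 26. So 22^13 ≡ 26 (mod 41).
Hence g⁻¹(22) = 26.

26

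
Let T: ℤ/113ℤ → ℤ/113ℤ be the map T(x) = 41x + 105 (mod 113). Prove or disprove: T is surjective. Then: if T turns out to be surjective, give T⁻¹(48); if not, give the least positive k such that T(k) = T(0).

62

Since gcd(41, 113) = 1, 41 is invertible modulo 113. Euclid's algorithm: 113 = 2·41 + 31, 41 = 1·31 + 10, 31 = 3·10 + 1; back-substituting gives 1 = 102·41 − 37·113, so 41⁻¹ ≡ 102 (mod 113).
Then y ↦ 102(y − 105) is a two-sided inverse to T, so every y ∈ ℤ/113ℤ has a preimage.
Therefore T is surjective.
Since T is surjective, we find T⁻¹(48): we need 41x ≡ 48 − 105 ≡ 56 (mod 113). Using 41⁻¹ = 102: x ≡ 102·56 = 5712 = 50·113 + 62, so x = 62.
Check: T(62) = 41·62 + 105 = 2647 = 23·113 + 48 ≡ 48 (mod 113).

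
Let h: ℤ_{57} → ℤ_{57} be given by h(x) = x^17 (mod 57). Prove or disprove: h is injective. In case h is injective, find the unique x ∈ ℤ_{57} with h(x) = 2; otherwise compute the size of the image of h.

29

Computing x^17 mod 57 for each x (by repeated squaring, reducing mod 57 at every step), the values h(0), h(1), …, h(56) are: 0, 1, 29, 51, 43, 23, 54, 49, 50, 36, 40, 26, 27, 22, 53, 33, 25, 47, 18, 19, 20, 48, 13, 5, 42, 16, 11, 12, 55, 2, 45, 46, 41, 15, 52, 44, 9, 37, 38, 39, 10, 32, 24, 4, 35, 30, 31, 17, 21, 7, 8, 3, 34, 14, 6, 28, 56.
Every element of ℤ_{57} appears exactly once in this list, so h is a bijection, and in particular injective.
Since h is injective, we read off the preimage of 2 from the same table: h(29) = 2, so h⁻¹(2) = 29.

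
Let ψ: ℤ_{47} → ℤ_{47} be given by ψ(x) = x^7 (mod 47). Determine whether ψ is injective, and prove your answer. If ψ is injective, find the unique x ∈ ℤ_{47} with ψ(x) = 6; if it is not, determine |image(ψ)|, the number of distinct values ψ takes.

Since 47 is prime, the nonzero elements of ℤ_{47} form a cyclic group of order 46.
As gcd(7, 46) = 1, raising to the 7th power is a bijection on this group: if x_1^7 ≡ x_2^7 then (x_1x_2^{−1})^7 = 1, and the only element of order dividing gcd(7, 46) = 1 is 1, so x_1 = x_2.
With ψ(0) = 0 this makes ψ injective on all of ℤ_{47}, hence bijective (finite equal-size domain and codomain). In particular ψ is injective.
Since ψ is injective, we find the preimage of 6. The inverse of x ↦ x^7 on (ℤ_{47})^× is x ↦ x^33, because 7·33 = 231 = 5·46 + 1 ≡ 1 (mod 46) and x^{46} = 1 for x ≠ 0 (Fermat). So ψ⁻¹(6) = 6^33 mod 47.
Repeated squaring mod 47: 6^1 ≡ 6, 6^2 ≡ 6² = 36, 6^4 ≡ 36² = 1296 ≡ 27, 6^8 ≡ 27² = 729 ≡ 24, 6^16 ≡ 24² = 576 ≡ 12, 6^32 ≡ 12² = 144 ≡ 3. Since 33 = 32 + 1, 6^33 ≡ 3·6: 3·6 = 18. So 6^33 ≡ 18 (mod 47).
Hence ψ⁻¹(6) = 18.

18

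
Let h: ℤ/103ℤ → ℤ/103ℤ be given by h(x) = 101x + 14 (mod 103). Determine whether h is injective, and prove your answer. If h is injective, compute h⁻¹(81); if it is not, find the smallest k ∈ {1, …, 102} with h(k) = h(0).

18

If h(s) = h(t), then 101s ≡ 101t (mod 103). Because gcd(101, 103) = 1, we may cancel 101 to get s ≡ t (mod 103).
Hence h is injective.
We now compute 101⁻¹ mod 103 explicitly. Euclid's algorithm: 103 = 1·101 + 2, 101 = 50·2 + 1; back-substituting gives 1 = 51·101 − 50·103, so 101⁻¹ ≡ 51 (mod 103).
Since h is injective, we compute h⁻¹(81): solve 101x + 14 ≡ 81 (mod 103), i.e. 101x ≡ 67 (mod 103).
Multiplying by 101⁻¹ = 51 gives x ≡ 51·67 = 3417 = 33·103 + 18 ≡ 18 (mod 103).
Check: h(18) = 101·18 + 14 = 1832 = 17·103 + 81 ≡ 81 (mod 103).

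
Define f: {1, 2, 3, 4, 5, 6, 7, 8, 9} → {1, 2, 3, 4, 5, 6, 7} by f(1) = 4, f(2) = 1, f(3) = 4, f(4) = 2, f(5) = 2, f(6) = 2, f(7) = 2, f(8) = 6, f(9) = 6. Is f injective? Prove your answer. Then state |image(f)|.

f(1) = 4 = f(3) with 1 ≠ 3, so f is not injective.
The image of f is {1, 2, 4, 6}, which has 4 elements.

4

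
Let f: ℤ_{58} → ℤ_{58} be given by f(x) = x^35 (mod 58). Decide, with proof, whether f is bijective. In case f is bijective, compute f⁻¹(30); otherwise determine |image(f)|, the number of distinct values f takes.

f(4): Repeated squaring mod 58: 4^1 ≡ 4, 4^2 ≡ 4² = 16, 4^4 ≡ 16² = 256 ≡ 24, 4^8 ≡ 24² = 576 ≡ 54, 4^16 ≡ 54² = 2916 ≡ 16, 4^32 ≡ 16² = 256 ≡ 24. Since 35 = 32 + 2 + 1, 4^35 ≡ 24·16·4: 24·16 = 384 ≡ 36, then 36·4 = 144 ≡ 28. So 4^35 ≡ 28 (mod 58).
f(6): Repeated squaring mod 58: 6^1 ≡ 6, 6^2 ≡ 6² = 36, 6^4 ≡ 36² = 1296 ≡ 20, 6^8 ≡ 20² = 400 ≡ 52, 6^16 ≡ 52² = 2704 ≡ 36, 6^32 ≡ 36² = 1296 ≡ 20. Since 35 = 32 + 2 + 1, 6^35 ≡ 20·36·6: 20·36 = 720 ≡ 24, then 24·6 = 144 ≡ 28. So 6^35 ≡ 28 (mod 58).
So f(4) = f(6) = 28 while 4 ≠ 6, hence f is not injective, hence not bijective.
Since f is not bijective, we determine |image(f)|. Computing x^35 mod 58 for each x (by repeated squaring, reducing mod 58 at every step), the values f(0), f(1), …, f(57) are: 0, 1, 12, 41, 28, 57, 28, 1, 46, 57, 46, 41, 46, 57, 12, 17, 30, 41, 46, 41, 30, 41, 28, 1, 30, 1, 46, 17, 28, 29, 30, 41, 12, 57, 28, 57, 30, 17, 28, 17, 12, 17, 28, 41, 46, 1, 12, 17, 12, 1, 12, 57, 30, 1, 30, 17, 46, 57.
The distinct values are {0, 1, 12, 17, 28, 29, 30, 41, 46, 57}; there are 10 of them.

10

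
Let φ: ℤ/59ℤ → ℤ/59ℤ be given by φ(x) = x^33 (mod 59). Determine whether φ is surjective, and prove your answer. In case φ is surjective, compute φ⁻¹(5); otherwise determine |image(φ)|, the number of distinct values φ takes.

46

Since 59 is prime, the nonzero elements of ℤ/59ℤ form a cyclic group of order 58.
As gcd(33, 58) = 1, raising to the 33rd power is a bijection on this group: if x_1^33 ≡ x_2^33 then (x_1x_2^{−1})^33 = 1, and the only element of order dividing gcd(33, 58) = 1 is 1, so x_1 = x_2.
With φ(0) = 0 this makes φ injective on all of ℤ/59ℤ, hence bijective (finite equal-size domain and codomain). In particular φ is surjective.
Since φ is surjective, we find the preimage of 5. The inverse of x ↦ x^33 on (ℤ/59ℤ)^× is x ↦ x^51, because 33·51 = 1683 = 29·58 + 1 ≡ 1 (mod 58) and x^{58} = 1 for x ≠ 0 (Fermat). So φ⁻¹(5) = 5^51 mod 59.
Repeated squaring mod 59: 5^1 ≡ 5, 5^2 ≡ 5² = 25, 5^4 ≡ 25² = 625 ≡ 35, 5^8 ≡ 35² = 1225 ≡ 45, 5^16 ≡ 45² = 2025 ≡ 19, 5^32 ≡ 19² = 361 ≡ 7. Since 51 = 32 + 16 + 2 + 1, 5^51 ≡ 7·19·25·5: 7·19 = 133 ≡ 15, then 15·25 = 375 ≡ 21, then 21·5 = 105 ≡ 46. So 5^51 ≡ 46 (mod 59).
Hence φ⁻¹(5) = 46.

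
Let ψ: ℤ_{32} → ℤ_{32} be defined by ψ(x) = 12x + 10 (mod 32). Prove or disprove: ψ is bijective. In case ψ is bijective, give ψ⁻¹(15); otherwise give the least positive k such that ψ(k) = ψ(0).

8

We have gcd(12, 32) = 4 > 1. Taking x_1 = 0 and x_2 = 8: ψ(0) = 10 and ψ(8) = 12·8 + 10 = 106 ≡ 10 (mod 32).
So ψ(0) = ψ(8) while 0 ≠ 8, so ψ is not injective, hence not bijective.
Since ψ is not bijective, we find the least positive k with ψ(k) = ψ(0): this means 12k ≡ 0 (mod 32), i.e. 32 ∣ 12k. Since gcd(12, 32) = 4, dividing through by 4 this holds exactly when 8 ∣ 3k, and as gcd(3, 8) = 1, exactly when 8 ∣ k.
The smallest positive such k is 8.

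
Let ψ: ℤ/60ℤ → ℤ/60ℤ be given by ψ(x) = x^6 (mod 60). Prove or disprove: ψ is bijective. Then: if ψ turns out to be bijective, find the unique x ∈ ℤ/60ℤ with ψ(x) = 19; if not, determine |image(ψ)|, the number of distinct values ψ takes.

12

ψ(2): Repeated squaring mod 60: 2^1 ≡ 2, 2^2 ≡ 2² = 4, 2^4 ≡ 4² = 16. Since 6 = 4 + 2, 2^6 ≡ 16·4: 16·4 = 64 ≡ 4. So 2^6 ≡ 4 (mod 60).
ψ(8): Repeated squaring mod 60: 8^1 ≡ 8, 8^2 ≡ 8² = 64 ≡ 4, 8^4 ≡ 4² = 16. Since 6 = 4 + 2, 8^6 ≡ 16·4: 16·4 = 64 ≡ 4. So 8^6 ≡ 4 (mod 60).
So ψ(2) = ψ(8) = 4 while 2 ≠ 8, thus ψ is not injective, hence not bijective.
Since ψ is not bijective, we determine |image(ψ)|. Computing x^6 mod 60 for each x (by repeated squaring, reducing mod 60 at every step), the values ψ(0), ψ(1), …, ψ(59) are: 0, 1, 4, 9, 16, 25, 36, 49, 4, 21, 40, 1, 24, 49, 16, 45, 16, 49, 24, 1, 40, 21, 4, 49, 36, 25, 16, 9, 4, 1, 0, 1, 4, 9, 16, 25, 36, 49, 4, 21, 40, 1, 24, 49, 16, 45, 16, 49, 24, 1, 40, 21, 4, 49, 36, 25, 16, 9, 4, 1.
The distinct values are {0, 1, 4, 9, 16, 21, 24, 25, 36, 40, 45, 49}; there are 12 of them.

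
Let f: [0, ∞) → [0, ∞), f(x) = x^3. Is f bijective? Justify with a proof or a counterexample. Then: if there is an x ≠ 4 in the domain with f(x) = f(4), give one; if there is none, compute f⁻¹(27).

On [0, ∞), x ↦ x^3 is strictly increasing (injective) and for any y ∈ [0, ∞) the 3rd root y^{1/3} lies in [0, ∞) (surjective). So f is bijective.
Since x ↦ x^3 is strictly increasing on [0, ∞), it is injective there, so no x ≠ 4 in the domain has f(x) = f(4). We therefore compute f⁻¹(27) = 27^{1/3} = 3 (indeed 3^3 = 27).

3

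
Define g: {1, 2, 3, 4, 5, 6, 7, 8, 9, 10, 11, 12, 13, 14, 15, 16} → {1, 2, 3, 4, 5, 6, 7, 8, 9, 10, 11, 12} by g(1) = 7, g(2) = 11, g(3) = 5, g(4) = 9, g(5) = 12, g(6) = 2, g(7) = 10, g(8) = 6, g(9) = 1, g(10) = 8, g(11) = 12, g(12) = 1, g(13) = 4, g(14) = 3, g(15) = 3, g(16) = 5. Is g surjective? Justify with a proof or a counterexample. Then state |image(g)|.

12

Every element of the codomain has a preimage: 1 = g(9), 2 = g(6), 3 = g(14), 4 = g(13), 5 = g(3), 6 = g(8), 7 = g(1), 8 = g(10), 9 = g(4), 10 = g(7), 11 = g(2), 12 = g(5).
Hence g is surjective.
The image of g is {1, 2, 3, 4, 5, 6, 7, 8, 9, 10, 11, 12}, which has 12 elements.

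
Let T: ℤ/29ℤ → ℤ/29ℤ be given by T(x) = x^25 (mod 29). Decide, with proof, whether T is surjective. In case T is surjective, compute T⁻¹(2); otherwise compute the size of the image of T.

19

Since 29 is prime, the nonzero elements of ℤ/29ℤ form a cyclic group of order 28.
As gcd(25, 28) = 1, raising to the 25th power is a bijection on this group: if u^25 ≡ v^25 then (uv^{−1})^25 = 1, and the only element of order dividing gcd(25, 28) = 1 is 1, so u = v.
With T(0) = 0 this makes T injective on all of ℤ/29ℤ, hence bijective (finite equal-size domain and codomain). In particular T is surjective.
Since T is surjective, we find the preimage of 2. The inverse of x ↦ x^25 on (ℤ/29ℤ)^× is x ↦ x^9, because 25·9 = 225 = 8·28 + 1 ≡ 1 (mod 28) and x^{28} = 1 for x ≠ 0 (Fermat). So T⁻¹(2) = 2^9 mod 29.
Repeated squaring mod 29: 2^1 ≡ 2, 2^2 ≡ 2² = 4, 2^4 ≡ 4² = 16, 2^8 ≡ 16² = 256 ≡ 24. Since 9 = 8 + 1, 2^9 ≡ 24·2: 24·2 = 48 ≡ 19. So 2^9 ≡ 19 (mod 29).
Hence T⁻¹(2) = 19.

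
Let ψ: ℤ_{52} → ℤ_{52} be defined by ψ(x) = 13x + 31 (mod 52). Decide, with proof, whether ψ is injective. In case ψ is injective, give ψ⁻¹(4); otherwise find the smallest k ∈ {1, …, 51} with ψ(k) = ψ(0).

Recall that ψ is injective when ψ(a) = ψ(b) forces a = b.
We have gcd(13, 52) = 13 > 1. Taking a = 0 and b = 4: ψ(0) = 31 and ψ(4) = 13·4 + 31 = 83 ≡ 31 (mod 52).
So ψ(0) = ψ(4) while 0 ≠ 4, so ψ is not injective.
Since ψ is not injective, we find the least positive k with ψ(k) = ψ(0): this means 13k ≡ 0 (mod 52), i.e. 52 ∣ 13k. Since gcd(13, 52) = 13, dividing through by 13 this holds exactly when 4 ∣ k.
The smallest positive such k is 4.

4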